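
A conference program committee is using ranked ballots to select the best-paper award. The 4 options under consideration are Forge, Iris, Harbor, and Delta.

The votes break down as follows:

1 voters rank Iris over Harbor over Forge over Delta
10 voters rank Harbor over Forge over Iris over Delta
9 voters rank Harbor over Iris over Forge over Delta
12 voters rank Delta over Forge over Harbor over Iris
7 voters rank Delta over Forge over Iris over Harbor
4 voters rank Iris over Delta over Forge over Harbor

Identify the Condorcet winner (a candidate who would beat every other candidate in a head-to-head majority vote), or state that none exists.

Head-to-head results (43 voters total):
Forge vs Iris: Forge wins 29–14.
Forge vs Harbor: Forge wins 23–20.
Forge vs Delta: Delta wins 23–20.
Iris vs Harbor: Harbor wins 31–12.
Iris vs Delta: Iris wins 24–19.
Harbor vs Delta: Delta wins 23–20.
No candidate beats all others: Forge beats Iris beats Delta beats Forge, a majority cycle.

No Condorcet winner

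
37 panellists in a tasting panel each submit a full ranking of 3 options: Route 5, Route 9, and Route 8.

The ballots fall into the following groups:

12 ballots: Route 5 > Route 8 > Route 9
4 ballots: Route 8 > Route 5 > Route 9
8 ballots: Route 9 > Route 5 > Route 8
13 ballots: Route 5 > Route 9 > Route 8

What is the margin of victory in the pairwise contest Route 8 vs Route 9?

5

Ballots ranking Route 8 above Route 9: 12+4 = 16.
Ballots ranking Route 9 above Route 8: 8+13 = 21.
Route 9 wins 21–16, a margin of 5.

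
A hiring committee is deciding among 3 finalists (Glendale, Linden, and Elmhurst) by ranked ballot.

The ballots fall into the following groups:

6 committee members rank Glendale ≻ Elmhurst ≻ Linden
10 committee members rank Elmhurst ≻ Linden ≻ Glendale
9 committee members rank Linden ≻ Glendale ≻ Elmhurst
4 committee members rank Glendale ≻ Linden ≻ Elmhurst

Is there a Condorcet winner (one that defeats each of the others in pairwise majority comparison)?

No

Head-to-head results (29 voters total):
Glendale vs Linden: Linden wins 19–10.
Glendale vs Elmhurst: Glendale wins 19–10.
Linden vs Elmhurst: Elmhurst wins 16–13.
No candidate beats all others: Glendale beats Elmhurst beats Linden beats Glendale, a majority cycle.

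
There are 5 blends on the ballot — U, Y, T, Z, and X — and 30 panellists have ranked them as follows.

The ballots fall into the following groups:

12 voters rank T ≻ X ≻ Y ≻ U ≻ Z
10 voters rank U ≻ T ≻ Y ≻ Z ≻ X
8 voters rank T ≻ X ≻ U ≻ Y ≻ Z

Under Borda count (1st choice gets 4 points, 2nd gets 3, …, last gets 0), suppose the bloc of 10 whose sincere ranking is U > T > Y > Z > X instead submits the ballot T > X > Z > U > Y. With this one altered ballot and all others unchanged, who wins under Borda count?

T

Borda totals with the altered ballot: U 38, Y 32, T 120, Z 20, X 90.
The winner is unchanged: still T.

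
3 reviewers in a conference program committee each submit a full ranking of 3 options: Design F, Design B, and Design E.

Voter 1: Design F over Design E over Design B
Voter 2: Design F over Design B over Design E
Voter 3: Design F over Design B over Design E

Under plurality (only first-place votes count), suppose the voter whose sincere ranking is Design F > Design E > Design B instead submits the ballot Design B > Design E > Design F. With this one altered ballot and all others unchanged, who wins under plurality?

Design F

First-place totals with the altered ballot: Design F 2, Design B 1, Design E 0.
The winner is unchanged: still Design F.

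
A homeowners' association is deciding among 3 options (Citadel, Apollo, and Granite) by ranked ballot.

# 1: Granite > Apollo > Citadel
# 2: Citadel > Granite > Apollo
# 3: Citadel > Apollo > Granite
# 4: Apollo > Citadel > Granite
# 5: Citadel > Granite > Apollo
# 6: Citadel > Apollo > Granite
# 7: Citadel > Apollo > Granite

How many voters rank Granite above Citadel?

1

Ballots ranking Granite above Citadel: 1.
Ballots ranking Citadel above Granite: 6.
So 1 of 7 voters prefer Granite to Citadel.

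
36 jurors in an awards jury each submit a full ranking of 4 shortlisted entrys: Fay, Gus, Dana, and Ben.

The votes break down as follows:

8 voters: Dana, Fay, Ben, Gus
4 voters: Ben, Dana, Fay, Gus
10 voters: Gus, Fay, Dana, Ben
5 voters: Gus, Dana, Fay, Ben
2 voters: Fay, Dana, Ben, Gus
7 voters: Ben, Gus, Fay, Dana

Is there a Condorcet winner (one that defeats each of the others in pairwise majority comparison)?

No

Head-to-head results (36 voters total):
Fay vs Gus: Gus wins 22–14.
Fay vs Dana: Fay wins 19–17.
Fay vs Ben: Fay wins 25–11.
Gus vs Dana: Gus wins 22–14.
Gus vs Ben: Ben wins 21–15.
Dana vs Ben: Dana wins 25–11.
No candidate beats all others: Fay beats Ben beats Gus beats Fay, a majority cycle.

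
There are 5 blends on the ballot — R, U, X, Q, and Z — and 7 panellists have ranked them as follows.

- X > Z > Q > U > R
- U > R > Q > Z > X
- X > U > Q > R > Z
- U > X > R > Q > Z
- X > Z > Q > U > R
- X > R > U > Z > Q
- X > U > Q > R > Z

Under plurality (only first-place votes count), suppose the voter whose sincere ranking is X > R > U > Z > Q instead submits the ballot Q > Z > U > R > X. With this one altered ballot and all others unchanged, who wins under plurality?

First-place totals with the altered ballot: R 0, U 2, X 4, Q 1, Z 0.
The winner is unchanged: still X.

X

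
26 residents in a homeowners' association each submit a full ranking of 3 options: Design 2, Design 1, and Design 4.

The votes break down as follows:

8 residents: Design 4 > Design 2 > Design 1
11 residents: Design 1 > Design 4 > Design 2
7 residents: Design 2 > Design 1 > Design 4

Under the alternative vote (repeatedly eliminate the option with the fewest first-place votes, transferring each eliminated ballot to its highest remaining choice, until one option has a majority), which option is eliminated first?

Round 1: Design 1 11, Design 4 8, Design 2 7. Design 2 has the fewest and is eliminated.
Round 2: Design 1 18, Design 4 8. Design 1 has a majority.

Design 2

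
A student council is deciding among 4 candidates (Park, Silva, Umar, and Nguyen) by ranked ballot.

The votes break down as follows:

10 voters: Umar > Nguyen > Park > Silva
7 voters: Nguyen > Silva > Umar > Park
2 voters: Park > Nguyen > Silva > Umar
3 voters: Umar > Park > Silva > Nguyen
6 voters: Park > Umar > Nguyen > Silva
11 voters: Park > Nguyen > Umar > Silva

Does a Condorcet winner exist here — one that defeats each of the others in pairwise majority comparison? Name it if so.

Head-to-head results (39 voters total):
Park vs Silva: Park wins 32–7.
Park vs Umar: Umar wins 20–19.
Park vs Nguyen: Park wins 22–17.
Silva vs Umar: Umar wins 30–9.
Silva vs Nguyen: Nguyen wins 36–3.
Umar vs Nguyen: Nguyen wins 20–19.
No candidate beats all others: Park beats Nguyen beats Umar beats Park, a majority cycle.

There is no Condorcet winner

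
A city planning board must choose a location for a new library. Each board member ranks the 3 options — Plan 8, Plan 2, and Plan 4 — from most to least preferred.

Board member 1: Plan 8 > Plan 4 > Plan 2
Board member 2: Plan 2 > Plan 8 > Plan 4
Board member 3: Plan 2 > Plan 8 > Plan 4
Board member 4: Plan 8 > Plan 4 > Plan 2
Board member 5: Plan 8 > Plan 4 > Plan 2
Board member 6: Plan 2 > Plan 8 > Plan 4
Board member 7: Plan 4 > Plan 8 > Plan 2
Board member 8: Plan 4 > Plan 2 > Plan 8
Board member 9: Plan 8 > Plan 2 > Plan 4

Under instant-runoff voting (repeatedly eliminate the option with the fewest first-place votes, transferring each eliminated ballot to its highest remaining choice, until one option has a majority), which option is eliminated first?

Round 1: Plan 8 4, Plan 2 3, Plan 4 2. Plan 4 has the fewest and is eliminated.
Round 2: Plan 8 5, Plan 2 4. Plan 8 has a majority.

Plan 4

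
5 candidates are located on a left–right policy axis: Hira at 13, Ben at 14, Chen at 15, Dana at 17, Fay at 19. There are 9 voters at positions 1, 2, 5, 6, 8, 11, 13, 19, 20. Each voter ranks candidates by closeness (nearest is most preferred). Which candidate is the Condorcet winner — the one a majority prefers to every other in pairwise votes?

Hira

With single-peaked preferences on a line, the Condorcet winner is the candidate closest to the median voter.
The median voter (position 8) is closest to Hira at 13.
Check: Hira vs Chen — voters closer to Hira: 7 of 9.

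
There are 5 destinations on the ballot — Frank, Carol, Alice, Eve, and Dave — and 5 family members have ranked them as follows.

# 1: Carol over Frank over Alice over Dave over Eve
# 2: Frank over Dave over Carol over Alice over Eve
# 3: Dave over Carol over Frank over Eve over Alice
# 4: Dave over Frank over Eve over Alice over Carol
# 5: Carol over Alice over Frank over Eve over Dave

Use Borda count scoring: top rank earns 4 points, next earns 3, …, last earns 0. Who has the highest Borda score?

Borda scores:
  Frank: 3 + 4 + 2 + 3 + 2 = 14
  Carol: 4 + 2 + 3 + 0 + 4 = 13
  Alice: 2 + 1 + 0 + 1 + 3 = 7
  Eve: 0 + 0 + 1 + 2 + 1 = 4
  Dave: 1 + 3 + 4 + 4 + 0 = 12
Frank has the highest total.

Frank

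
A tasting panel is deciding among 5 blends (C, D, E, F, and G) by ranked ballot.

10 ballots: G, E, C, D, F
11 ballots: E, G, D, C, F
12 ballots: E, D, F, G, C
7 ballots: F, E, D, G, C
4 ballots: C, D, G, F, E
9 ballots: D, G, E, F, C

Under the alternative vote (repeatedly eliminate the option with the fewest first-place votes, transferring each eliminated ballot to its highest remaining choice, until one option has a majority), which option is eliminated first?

C

Round 1: E 23, G 10, D 9, F 7, C 4. C has the fewest and is eliminated.
Round 2: E 23, D 13, G 10, F 7. F has the fewest and is eliminated.
Round 3: E 30, D 13, G 10. E has a majority.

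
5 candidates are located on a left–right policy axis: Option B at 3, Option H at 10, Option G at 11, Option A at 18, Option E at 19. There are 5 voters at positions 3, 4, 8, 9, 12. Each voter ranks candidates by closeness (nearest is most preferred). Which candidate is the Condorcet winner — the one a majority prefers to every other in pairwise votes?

With single-peaked preferences on a line, the Condorcet winner is the candidate closest to the median voter.
The median voter (position 8) is closest to Option H at 10.
Check: Option H vs Option G — voters closer to Option H: 4 of 5.

Option H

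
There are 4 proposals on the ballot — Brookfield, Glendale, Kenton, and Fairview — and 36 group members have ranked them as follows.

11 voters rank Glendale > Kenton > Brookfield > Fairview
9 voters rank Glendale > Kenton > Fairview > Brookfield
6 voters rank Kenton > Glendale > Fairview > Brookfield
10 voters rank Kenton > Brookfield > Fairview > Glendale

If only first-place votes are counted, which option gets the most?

First-place vote totals:
  Brookfield: 0
  Glendale: 20
  Kenton: 16
  Fairview: 0
Glendale has the most first-place votes.

Glendale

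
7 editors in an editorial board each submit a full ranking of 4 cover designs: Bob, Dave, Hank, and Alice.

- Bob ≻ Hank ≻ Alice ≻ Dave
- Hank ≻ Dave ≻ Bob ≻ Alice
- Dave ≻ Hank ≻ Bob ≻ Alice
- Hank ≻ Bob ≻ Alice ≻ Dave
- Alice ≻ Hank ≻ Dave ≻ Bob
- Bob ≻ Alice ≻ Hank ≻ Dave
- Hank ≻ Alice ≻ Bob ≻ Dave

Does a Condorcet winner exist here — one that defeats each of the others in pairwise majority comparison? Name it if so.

Head-to-head results (7 voters total):
Bob vs Dave: Bob wins 4–3.
Bob vs Hank: Hank wins 5–2.
Bob vs Alice: Bob wins 5–2.
Dave vs Hank: Hank wins 6–1.
Dave vs Alice: Alice wins 5–2.
Hank vs Alice: Hank wins 5–2.
Hank beats each rival — Bob (5–2), Dave (6–1), Alice (5–2) — so Hank is the Condorcet winner.

Hank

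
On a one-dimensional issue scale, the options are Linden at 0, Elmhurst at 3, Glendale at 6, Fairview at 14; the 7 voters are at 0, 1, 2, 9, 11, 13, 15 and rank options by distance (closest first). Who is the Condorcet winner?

Glendale

With single-peaked preferences on a line, the Condorcet winner is the candidate closest to the median voter.
The median voter (position 9) is closest to Glendale at 6.
Check: Glendale vs Fairview — voters closer to Glendale: 4 of 7.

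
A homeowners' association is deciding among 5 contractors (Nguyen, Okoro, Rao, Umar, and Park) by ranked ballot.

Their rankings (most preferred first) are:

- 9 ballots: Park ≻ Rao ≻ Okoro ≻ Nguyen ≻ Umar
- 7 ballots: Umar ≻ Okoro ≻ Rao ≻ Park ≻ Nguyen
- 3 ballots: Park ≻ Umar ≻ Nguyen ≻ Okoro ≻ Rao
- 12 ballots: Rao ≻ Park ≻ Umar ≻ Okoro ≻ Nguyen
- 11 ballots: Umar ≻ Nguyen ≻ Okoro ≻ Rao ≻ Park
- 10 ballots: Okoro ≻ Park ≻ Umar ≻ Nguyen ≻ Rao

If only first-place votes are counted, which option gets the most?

Umar

First-place vote totals:
  Nguyen: 0
  Okoro: 10
  Rao: 12
  Umar: 18
  Park: 12
Umar has the most first-place votes.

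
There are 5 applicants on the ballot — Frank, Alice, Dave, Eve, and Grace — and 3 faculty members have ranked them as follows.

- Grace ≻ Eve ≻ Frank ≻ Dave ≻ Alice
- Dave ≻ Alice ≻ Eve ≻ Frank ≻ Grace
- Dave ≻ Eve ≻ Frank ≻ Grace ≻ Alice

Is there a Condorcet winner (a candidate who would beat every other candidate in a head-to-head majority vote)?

Yes

Head-to-head results (3 voters total):
Frank vs Alice: Frank wins 2–1.
Frank vs Dave: Dave wins 2–1.
Frank vs Eve: Eve wins 3–0.
Frank vs Grace: Frank wins 2–1.
Alice vs Dave: Dave wins 3–0.
Alice vs Eve: Eve wins 2–1.
Alice vs Grace: Grace wins 2–1.
Dave vs Eve: Dave wins 2–1.
Dave vs Grace: Dave wins 2–1.
Eve vs Grace: Eve wins 2–1.
Dave beats each rival — Frank (2–1), Alice (3–0), Eve (2–1), Grace (2–1) — so Dave is the Condorcet winner.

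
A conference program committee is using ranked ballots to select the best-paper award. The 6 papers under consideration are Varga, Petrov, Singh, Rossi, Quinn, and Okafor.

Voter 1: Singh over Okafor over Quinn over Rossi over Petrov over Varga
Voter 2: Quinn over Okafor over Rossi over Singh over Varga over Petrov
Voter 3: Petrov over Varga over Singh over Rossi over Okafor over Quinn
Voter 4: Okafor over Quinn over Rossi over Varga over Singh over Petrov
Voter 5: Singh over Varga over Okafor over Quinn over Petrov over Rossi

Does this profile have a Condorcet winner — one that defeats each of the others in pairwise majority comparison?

Yes

Head-to-head results (5 voters total):
Varga vs Petrov: Varga wins 3–2.
Varga vs Singh: Singh wins 3–2.
Varga vs Rossi: Rossi wins 3–2.
Varga vs Quinn: Quinn wins 3–2.
Varga vs Okafor: Okafor wins 3–2.
Petrov vs Singh: Singh wins 4–1.
Petrov vs Rossi: Rossi wins 3–2.
Petrov vs Quinn: Quinn wins 4–1.
Petrov vs Okafor: Okafor wins 4–1.
Singh vs Rossi: Singh wins 3–2.
Singh vs Quinn: Singh wins 3–2.
Singh vs Okafor: Singh wins 3–2.
Rossi vs Quinn: Quinn wins 4–1.
Rossi vs Okafor: Okafor wins 4–1.
Quinn vs Okafor: Okafor wins 4–1.
Singh beats each rival — Varga (3–2), Petrov (4–1), Rossi (3–2), Quinn (3–2), Okafor (3–2) — so Singh is the Condorcet winner.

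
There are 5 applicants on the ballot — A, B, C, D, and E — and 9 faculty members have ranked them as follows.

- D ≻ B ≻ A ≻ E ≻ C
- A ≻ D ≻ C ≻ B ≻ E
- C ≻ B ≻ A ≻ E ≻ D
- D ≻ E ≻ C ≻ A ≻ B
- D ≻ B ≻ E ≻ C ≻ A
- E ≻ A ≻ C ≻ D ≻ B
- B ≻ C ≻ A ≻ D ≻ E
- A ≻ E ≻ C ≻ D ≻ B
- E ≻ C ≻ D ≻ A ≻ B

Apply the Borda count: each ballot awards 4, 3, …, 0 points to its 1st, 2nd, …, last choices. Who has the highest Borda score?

D

Borda scores:
  A: 2 + 4 + 2 + 1 + 0 + 3 + 2 + 4 + 1 = 19
  B: 3 + 1 + 3 + 0 + 3 + 0 + 4 + 0 + 0 = 14
  C: 0 + 2 + 4 + 2 + 1 + 2 + 3 + 2 + 3 = 19
  D: 4 + 3 + 0 + 4 + 4 + 1 + 1 + 1 + 2 = 20
  E: 1 + 0 + 1 + 3 + 2 + 4 + 0 + 3 + 4 = 18
D has the highest total.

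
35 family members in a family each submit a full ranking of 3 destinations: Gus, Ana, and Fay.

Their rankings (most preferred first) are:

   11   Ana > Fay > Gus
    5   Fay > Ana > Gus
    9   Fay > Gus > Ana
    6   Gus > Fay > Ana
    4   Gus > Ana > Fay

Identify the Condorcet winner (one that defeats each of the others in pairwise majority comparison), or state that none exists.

Head-to-head results (35 voters total):
Gus vs Ana: Gus wins 19–16.
Gus vs Fay: Fay wins 25–10.
Ana vs Fay: Fay wins 20–15.
Fay beats each rival — Gus (25–10), Ana (20–15) — so Fay is the Condorcet winner.

Fay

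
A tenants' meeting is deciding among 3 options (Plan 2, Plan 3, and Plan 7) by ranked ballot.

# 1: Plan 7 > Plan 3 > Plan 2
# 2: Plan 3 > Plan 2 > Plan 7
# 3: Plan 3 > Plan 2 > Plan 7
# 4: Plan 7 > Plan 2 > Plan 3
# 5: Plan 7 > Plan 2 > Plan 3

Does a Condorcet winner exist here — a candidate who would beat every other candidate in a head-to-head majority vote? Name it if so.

Plan 7

Head-to-head results (5 voters total):
Plan 2 vs Plan 3: Plan 3 wins 3–2.
Plan 2 vs Plan 7: Plan 7 wins 3–2.
Plan 3 vs Plan 7: Plan 7 wins 3–2.
Plan 7 beats each rival — Plan 2 (3–2), Plan 3 (3–2) — so Plan 7 is the Condorcet winner.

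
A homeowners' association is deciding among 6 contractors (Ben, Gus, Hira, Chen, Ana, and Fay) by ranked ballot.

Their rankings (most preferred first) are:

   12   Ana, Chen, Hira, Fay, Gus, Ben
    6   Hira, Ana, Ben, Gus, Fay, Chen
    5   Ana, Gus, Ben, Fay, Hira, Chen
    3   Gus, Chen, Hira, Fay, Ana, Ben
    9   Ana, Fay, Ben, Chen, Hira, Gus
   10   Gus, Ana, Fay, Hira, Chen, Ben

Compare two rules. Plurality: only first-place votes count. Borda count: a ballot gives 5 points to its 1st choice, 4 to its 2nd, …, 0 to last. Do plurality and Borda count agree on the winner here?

Plurality first-place counts: Ben 0, Gus 13, Hira 6, Chen 0, Ana 26, Fay 0 → Ana.
Borda totals: Ben 60, Gus 109, Hira 109, Chen 88, Ana 197, Fay 112 → Ana.
The two rules agree on Ana.

Yes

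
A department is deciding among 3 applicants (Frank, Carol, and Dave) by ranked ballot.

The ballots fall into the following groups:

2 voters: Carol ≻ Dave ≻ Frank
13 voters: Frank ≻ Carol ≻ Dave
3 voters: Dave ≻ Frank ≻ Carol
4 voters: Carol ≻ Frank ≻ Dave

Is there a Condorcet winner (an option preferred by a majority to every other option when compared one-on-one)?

Yes

Head-to-head results (22 voters total):
Frank vs Carol: Frank wins 16–6.
Frank vs Dave: Frank wins 17–5.
Carol vs Dave: Carol wins 19–3.
Frank beats each rival — Carol (16–6), Dave (17–5) — so Frank is the Condorcet winner.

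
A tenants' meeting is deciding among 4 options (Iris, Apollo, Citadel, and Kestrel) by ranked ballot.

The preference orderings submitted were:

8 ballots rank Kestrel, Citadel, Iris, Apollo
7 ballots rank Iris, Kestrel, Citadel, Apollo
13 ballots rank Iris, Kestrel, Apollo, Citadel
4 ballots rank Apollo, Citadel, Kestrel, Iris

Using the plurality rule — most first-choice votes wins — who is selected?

Iris

First-place vote totals:
  Iris: 20
  Apollo: 4
  Citadel: 0
  Kestrel: 8
Iris has the most first-place votes.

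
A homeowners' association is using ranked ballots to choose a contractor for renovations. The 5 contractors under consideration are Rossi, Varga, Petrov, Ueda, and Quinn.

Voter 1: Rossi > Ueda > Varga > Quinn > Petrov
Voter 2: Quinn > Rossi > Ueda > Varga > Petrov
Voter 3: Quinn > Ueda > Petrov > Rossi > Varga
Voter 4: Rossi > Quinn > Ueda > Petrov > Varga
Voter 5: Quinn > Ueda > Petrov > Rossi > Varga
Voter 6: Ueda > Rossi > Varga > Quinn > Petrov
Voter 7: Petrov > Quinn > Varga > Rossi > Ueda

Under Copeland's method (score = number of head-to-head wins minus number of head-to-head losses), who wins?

Pairwise results:
  Rossi vs Varga: Rossi wins 6–1.
  Rossi vs Petrov: Rossi wins 4–3.
  Rossi vs Ueda: Rossi wins 4–3.
  Rossi vs Quinn: Quinn wins 4–3.
  Varga vs Petrov: Petrov wins 4–3.
  Varga vs Ueda: Ueda wins 6–1.
  Varga vs Quinn: Quinn wins 5–2.
  Petrov vs Ueda: Ueda wins 6–1.
  Petrov vs Quinn: Quinn wins 6–1.
  Ueda vs Quinn: Quinn wins 5–2.
Copeland scores (wins − losses):
  Rossi: 3 − 1 = 2
  Varga: 0 − 4 = -4
  Petrov: 1 − 3 = -2
  Ueda: 2 − 2 = 0
  Quinn: 4 − 0 = 4
Quinn has the best Copeland score.

Quinn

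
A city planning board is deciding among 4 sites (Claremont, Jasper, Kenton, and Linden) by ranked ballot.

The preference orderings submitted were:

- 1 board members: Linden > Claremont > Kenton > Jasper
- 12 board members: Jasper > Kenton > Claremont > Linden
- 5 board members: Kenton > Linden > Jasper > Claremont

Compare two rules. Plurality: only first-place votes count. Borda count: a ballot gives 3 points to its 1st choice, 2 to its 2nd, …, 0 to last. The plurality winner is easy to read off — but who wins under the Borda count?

Jasper

Plurality first-place counts: Claremont 0, Jasper 12, Kenton 5, Linden 1 → Jasper.
Borda totals: Claremont 14, Jasper 41, Kenton 40, Linden 13 → Jasper.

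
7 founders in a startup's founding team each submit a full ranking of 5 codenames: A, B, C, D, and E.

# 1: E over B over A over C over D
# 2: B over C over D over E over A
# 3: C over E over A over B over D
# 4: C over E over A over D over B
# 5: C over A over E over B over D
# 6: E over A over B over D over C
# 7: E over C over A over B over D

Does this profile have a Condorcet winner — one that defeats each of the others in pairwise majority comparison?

Yes

Head-to-head results (7 voters total):
A vs B: A wins 5–2.
A vs C: C wins 5–2.
A vs D: A wins 6–1.
A vs E: E wins 6–1.
B vs C: C wins 4–3.
B vs D: B wins 6–1.
B vs E: E wins 6–1.
C vs D: C wins 6–1.
C vs E: C wins 4–3.
D vs E: E wins 6–1.
C beats each rival — A (5–2), B (4–3), D (6–1), E (4–3) — so C is the Condorcet winner.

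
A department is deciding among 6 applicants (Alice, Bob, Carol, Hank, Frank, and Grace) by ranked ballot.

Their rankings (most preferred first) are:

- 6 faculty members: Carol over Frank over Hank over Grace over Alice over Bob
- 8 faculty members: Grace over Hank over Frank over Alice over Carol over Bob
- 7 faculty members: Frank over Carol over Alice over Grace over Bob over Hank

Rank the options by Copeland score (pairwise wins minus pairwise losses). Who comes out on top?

Pairwise results:
  Alice vs Bob: Alice wins 21–0.
  Alice vs Carol: Carol wins 13–8.
  Alice vs Hank: Hank wins 14–7.
  Alice vs Frank: Frank wins 21–0.
  Alice vs Grace: Grace wins 14–7.
  Bob vs Carol: Carol wins 21–0.
  Bob vs Hank: Hank wins 14–7.
  Bob vs Frank: Frank wins 21–0.
  Bob vs Grace: Grace wins 21–0.
  Carol vs Hank: Carol wins 13–8.
  Carol vs Frank: Frank wins 15–6.
  Carol vs Grace: Carol wins 13–8.
  Hank vs Frank: Frank wins 13–8.
  Hank vs Grace: Grace wins 15–6.
  Frank vs Grace: Frank wins 13–8.
Copeland scores (wins − losses):
  Alice: 1 − 4 = -3
  Bob: 0 − 5 = -5
  Carol: 4 − 1 = 3
  Hank: 2 − 3 = -1
  Frank: 5 − 0 = 5
  Grace: 3 − 2 = 1
Frank has the best Copeland score.

Frank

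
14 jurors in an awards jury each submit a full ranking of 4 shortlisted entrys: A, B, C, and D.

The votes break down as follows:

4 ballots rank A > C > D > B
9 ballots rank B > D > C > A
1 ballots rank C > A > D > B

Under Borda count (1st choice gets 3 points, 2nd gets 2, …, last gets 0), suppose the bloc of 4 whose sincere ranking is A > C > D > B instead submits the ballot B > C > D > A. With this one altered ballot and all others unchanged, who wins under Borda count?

Borda totals with the altered ballot: A 2, B 39, C 20, D 23.
The winner is unchanged: still B.

B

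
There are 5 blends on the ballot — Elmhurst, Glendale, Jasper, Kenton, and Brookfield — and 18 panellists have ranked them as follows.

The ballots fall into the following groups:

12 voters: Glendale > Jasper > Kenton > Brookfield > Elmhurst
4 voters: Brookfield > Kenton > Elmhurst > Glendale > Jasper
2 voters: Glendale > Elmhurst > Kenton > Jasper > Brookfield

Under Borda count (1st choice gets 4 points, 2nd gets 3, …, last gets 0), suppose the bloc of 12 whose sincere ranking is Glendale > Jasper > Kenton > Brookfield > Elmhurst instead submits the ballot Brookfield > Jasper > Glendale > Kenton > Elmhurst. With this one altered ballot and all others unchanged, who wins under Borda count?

Brookfield

Borda totals with the altered ballot: Elmhurst 14, Glendale 36, Jasper 38, Kenton 28, Brookfield 64.
The switch changes the winner from Glendale to Brookfield.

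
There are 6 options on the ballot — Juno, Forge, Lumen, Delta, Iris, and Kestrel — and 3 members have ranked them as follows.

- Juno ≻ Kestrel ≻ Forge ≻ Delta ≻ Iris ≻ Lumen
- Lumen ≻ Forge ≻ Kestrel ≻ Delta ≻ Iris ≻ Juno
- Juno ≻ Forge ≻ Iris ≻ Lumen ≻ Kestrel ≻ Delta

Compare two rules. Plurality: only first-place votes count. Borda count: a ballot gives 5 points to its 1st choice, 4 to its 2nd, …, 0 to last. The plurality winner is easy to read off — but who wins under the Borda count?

Plurality first-place counts: Juno 2, Forge 0, Lumen 1, Delta 0, Iris 0, Kestrel 0 → Juno.
Borda totals: Juno 10, Forge 11, Lumen 7, Delta 4, Iris 5, Kestrel 8 → Forge.

Forge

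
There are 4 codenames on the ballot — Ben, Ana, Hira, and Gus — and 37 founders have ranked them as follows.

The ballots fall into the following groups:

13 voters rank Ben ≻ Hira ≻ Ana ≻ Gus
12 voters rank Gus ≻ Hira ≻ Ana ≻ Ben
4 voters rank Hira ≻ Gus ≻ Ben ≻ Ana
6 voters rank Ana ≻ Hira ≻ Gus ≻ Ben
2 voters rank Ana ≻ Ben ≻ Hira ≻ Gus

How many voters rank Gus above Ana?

Ballots ranking Gus above Ana: 12+4 = 16.
Ballots ranking Ana above Gus: 13+6+2 = 21.
So 16 of 37 voters prefer Gus to Ana.

16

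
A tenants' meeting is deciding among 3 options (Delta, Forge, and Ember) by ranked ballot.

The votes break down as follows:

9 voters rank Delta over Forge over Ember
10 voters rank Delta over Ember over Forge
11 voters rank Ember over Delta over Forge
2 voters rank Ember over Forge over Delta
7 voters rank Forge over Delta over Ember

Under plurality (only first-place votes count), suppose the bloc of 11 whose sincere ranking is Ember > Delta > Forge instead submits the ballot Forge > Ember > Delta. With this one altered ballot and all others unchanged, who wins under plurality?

Delta

First-place totals with the altered ballot: Delta 19, Forge 18, Ember 2.
The winner is unchanged: still Delta.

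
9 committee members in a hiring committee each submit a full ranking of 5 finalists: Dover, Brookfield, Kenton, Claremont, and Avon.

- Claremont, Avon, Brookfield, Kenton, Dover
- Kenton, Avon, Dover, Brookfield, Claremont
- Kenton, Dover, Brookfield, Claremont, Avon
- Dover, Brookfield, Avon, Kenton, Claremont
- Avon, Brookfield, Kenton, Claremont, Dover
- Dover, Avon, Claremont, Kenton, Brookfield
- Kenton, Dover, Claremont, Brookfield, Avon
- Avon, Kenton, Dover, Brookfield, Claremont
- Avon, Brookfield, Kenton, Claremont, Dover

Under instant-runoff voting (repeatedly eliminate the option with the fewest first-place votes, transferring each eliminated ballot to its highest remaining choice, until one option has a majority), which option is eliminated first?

Brookfield

Round 1: Kenton 3, Avon 3, Dover 2, Claremont 1, Brookfield 0. Brookfield has the fewest and is eliminated.
Round 2: Kenton 3, Avon 3, Dover 2, Claremont 1. Claremont has the fewest and is eliminated.
Round 3: Avon 4, Kenton 3, Dover 2. Dover has the fewest and is eliminated.
Round 4: Avon 6, Kenton 3. Avon has a majority.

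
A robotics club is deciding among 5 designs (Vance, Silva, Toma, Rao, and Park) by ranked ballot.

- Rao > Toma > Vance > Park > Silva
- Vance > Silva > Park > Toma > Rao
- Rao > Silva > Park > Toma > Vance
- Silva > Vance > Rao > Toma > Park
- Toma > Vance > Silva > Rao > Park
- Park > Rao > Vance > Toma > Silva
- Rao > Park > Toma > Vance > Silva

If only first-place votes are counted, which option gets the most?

First-place vote totals:
  Vance: 1
  Silva: 1
  Toma: 1
  Rao: 3
  Park: 1
Rao has the most first-place votes.

Rao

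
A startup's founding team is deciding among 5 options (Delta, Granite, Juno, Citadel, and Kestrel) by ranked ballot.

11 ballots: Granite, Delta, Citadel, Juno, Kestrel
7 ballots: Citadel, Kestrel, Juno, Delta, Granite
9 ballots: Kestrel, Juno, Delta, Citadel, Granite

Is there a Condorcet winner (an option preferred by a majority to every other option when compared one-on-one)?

No

Head-to-head results (27 voters total):
Delta vs Granite: Delta wins 16–11.
Delta vs Juno: Juno wins 16–11.
Delta vs Citadel: Delta wins 20–7.
Delta vs Kestrel: Kestrel wins 16–11.
Granite vs Juno: Juno wins 16–11.
Granite vs Citadel: Citadel wins 16–11.
Granite vs Kestrel: Kestrel wins 16–11.
Juno vs Citadel: Citadel wins 18–9.
Juno vs Kestrel: Kestrel wins 16–11.
Citadel vs Kestrel: Citadel wins 18–9.
No candidate beats all others: Delta beats Citadel beats Juno beats Delta, a majority cycle.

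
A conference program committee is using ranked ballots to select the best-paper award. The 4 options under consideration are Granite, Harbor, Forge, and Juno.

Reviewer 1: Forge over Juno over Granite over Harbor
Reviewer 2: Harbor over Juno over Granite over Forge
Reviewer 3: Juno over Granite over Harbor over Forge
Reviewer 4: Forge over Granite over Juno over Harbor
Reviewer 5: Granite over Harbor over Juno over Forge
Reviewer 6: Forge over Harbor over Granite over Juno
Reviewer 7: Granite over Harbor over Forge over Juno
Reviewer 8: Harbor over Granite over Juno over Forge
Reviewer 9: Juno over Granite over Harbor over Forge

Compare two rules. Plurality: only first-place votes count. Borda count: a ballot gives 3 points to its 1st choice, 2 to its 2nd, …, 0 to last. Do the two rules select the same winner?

Plurality first-place counts: Granite 2, Harbor 2, Forge 3, Juno 2 → Forge.
Borda totals: Granite 17, Harbor 14, Forge 10, Juno 13 → Granite.
The two rules disagree: plurality picks Forge, Borda picks Granite.

No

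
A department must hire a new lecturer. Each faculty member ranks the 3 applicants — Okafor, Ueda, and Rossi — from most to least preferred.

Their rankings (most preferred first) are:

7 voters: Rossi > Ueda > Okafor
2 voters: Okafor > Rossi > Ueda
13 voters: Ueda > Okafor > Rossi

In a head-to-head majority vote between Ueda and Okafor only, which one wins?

Ueda

Ballots ranking Ueda above Okafor: 7+13 = 20.
Ballots ranking Okafor above Ueda: 2.
Ueda wins the head-to-head, 20–2.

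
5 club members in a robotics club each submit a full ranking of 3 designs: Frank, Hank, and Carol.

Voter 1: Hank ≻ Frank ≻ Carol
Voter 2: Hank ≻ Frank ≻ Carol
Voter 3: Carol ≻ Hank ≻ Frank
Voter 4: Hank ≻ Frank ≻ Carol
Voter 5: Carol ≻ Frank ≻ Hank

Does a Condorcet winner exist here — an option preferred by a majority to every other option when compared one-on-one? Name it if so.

Head-to-head results (5 voters total):
Frank vs Hank: Hank wins 4–1.
Frank vs Carol: Frank wins 3–2.
Hank vs Carol: Hank wins 3–2.
Hank beats each rival — Frank (4–1), Carol (3–2) — so Hank is the Condorcet winner.

Hank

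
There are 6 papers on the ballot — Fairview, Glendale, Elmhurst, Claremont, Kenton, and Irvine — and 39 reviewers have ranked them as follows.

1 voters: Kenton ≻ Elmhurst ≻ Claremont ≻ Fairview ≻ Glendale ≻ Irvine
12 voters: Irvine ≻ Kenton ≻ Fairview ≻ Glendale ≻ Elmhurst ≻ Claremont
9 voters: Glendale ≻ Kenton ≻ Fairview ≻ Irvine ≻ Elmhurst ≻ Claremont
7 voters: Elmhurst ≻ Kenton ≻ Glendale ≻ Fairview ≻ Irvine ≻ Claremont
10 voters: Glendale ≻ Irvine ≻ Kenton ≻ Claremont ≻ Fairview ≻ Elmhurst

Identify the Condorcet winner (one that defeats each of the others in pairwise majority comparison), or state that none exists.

Head-to-head results (39 voters total):
Fairview vs Glendale: Glendale wins 26–13.
Fairview vs Elmhurst: Fairview wins 31–8.
Fairview vs Claremont: Fairview wins 28–11.
Fairview vs Kenton: Kenton wins 39–0.
Fairview vs Irvine: Irvine wins 22–17.
Glendale vs Elmhurst: Glendale wins 31–8.
Glendale vs Claremont: Glendale wins 38–1.
Glendale vs Kenton: Kenton wins 20–19.
Glendale vs Irvine: Glendale wins 27–12.
Elmhurst vs Claremont: Elmhurst wins 29–10.
Elmhurst vs Kenton: Kenton wins 32–7.
Elmhurst vs Irvine: Irvine wins 31–8.
Claremont vs Kenton: Kenton wins 39–0.
Claremont vs Irvine: Irvine wins 38–1.
Kenton vs Irvine: Irvine wins 22–17.
No candidate beats all others: Glendale beats Irvine beats Kenton beats Glendale, a majority cycle.

None — there is no Condorcet winner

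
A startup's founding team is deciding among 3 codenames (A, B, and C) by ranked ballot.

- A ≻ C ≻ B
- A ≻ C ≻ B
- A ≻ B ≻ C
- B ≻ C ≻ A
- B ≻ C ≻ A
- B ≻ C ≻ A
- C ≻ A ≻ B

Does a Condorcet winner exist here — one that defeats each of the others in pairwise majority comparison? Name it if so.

No Condorcet winner

Head-to-head results (7 voters total):
A vs B: A wins 4–3.
A vs C: C wins 4–3.
B vs C: B wins 4–3.
No candidate beats all others: A beats B beats C beats A, a majority cycle.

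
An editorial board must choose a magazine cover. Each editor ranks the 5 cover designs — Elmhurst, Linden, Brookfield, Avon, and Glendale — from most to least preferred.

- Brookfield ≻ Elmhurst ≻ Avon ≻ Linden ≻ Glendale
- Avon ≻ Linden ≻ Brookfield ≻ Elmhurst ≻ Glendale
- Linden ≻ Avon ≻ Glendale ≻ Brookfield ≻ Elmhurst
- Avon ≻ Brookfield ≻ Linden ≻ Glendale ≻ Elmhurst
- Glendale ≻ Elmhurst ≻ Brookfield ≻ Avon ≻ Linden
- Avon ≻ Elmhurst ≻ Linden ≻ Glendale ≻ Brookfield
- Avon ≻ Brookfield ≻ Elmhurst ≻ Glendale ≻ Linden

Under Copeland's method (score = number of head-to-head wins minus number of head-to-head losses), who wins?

Avon

Pairwise results:
  Elmhurst vs Linden: Elmhurst wins 4–3.
  Elmhurst vs Brookfield: Brookfield wins 5–2.
  Elmhurst vs Avon: Avon wins 5–2.
  Elmhurst vs Glendale: Elmhurst wins 4–3.
  Linden vs Brookfield: Brookfield wins 4–3.
  Linden vs Avon: Avon wins 6–1.
  Linden vs Glendale: Linden wins 5–2.
  Brookfield vs Avon: Avon wins 5–2.
  Brookfield vs Glendale: Brookfield wins 4–3.
  Avon vs Glendale: Avon wins 6–1.
Copeland scores (wins − losses):
  Elmhurst: 2 − 2 = 0
  Linden: 1 − 3 = -2
  Brookfield: 3 − 1 = 2
  Avon: 4 − 0 = 4
  Glendale: 0 − 4 = -4
Avon has the best Copeland score.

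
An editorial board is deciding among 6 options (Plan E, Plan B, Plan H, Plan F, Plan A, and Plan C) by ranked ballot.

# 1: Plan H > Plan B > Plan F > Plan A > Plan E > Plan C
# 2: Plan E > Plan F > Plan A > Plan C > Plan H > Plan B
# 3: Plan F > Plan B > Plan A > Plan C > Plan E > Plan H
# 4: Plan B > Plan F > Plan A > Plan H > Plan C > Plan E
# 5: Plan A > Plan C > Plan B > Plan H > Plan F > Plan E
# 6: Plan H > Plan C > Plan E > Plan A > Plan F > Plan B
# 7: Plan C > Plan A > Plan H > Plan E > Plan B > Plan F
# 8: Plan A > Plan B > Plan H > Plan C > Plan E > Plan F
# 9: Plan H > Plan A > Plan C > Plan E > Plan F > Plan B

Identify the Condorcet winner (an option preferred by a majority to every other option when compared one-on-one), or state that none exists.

Head-to-head results (9 voters total):
Plan E vs Plan B: Plan B wins 5–4.
Plan E vs Plan H: Plan H wins 7–2.
Plan E vs Plan F: Plan E wins 5–4.
Plan E vs Plan A: Plan A wins 7–2.
Plan E vs Plan C: Plan C wins 7–2.
Plan B vs Plan H: Plan H wins 5–4.
Plan B vs Plan F: Plan B wins 5–4.
Plan B vs Plan A: Plan A wins 6–3.
Plan B vs Plan C: Plan C wins 5–4.
Plan H vs Plan F: Plan H wins 6–3.
Plan H vs Plan A: Plan A wins 6–3.
Plan H vs Plan C: Plan H wins 5–4.
Plan F vs Plan A: Plan A wins 5–4.
Plan F vs Plan C: Plan C wins 5–4.
Plan A vs Plan C: Plan A wins 7–2.
Plan A beats each rival — Plan E (7–2), Plan B (6–3), Plan H (6–3), Plan F (5–4), Plan C (7–2) — so Plan A is the Condorcet winner.

Plan A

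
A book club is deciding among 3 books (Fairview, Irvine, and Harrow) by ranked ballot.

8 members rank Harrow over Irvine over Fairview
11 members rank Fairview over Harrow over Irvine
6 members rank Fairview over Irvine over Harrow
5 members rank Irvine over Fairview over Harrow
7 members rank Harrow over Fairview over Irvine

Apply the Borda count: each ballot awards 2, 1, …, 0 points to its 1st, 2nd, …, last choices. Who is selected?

Borda scores:
  Fairview: 8·0 + 11·2 + 6·2 + 5·1 + 7·1 = 46
  Irvine: 8·1 + 11·0 + 6·1 + 5·2 + 7·0 = 24
  Harrow: 8·2 + 11·1 + 6·0 + 5·0 + 7·2 = 41
Fairview has the highest total.

Fairview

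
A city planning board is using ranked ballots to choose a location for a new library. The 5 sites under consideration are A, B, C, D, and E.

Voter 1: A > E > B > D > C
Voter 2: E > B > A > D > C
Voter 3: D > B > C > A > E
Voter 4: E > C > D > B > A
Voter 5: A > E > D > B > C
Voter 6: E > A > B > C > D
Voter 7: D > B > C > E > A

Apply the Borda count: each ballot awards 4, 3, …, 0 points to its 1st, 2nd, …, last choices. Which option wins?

Borda scores:
  A: 4 + 2 + 1 + 0 + 4 + 3 + 0 = 14
  B: 2 + 3 + 3 + 1 + 1 + 2 + 3 = 15
  C: 0 + 0 + 2 + 3 + 0 + 1 + 2 = 8
  D: 1 + 1 + 4 + 2 + 2 + 0 + 4 = 14
  E: 3 + 4 + 0 + 4 + 3 + 4 + 1 = 19
E has the highest total.

E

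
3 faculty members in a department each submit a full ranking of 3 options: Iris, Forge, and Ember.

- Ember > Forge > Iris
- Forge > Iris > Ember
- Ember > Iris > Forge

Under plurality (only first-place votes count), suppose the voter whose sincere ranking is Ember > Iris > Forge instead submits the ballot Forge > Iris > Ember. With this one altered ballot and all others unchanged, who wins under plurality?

Forge

First-place totals with the altered ballot: Iris 0, Forge 2, Ember 1.
The switch changes the winner from Ember to Forge.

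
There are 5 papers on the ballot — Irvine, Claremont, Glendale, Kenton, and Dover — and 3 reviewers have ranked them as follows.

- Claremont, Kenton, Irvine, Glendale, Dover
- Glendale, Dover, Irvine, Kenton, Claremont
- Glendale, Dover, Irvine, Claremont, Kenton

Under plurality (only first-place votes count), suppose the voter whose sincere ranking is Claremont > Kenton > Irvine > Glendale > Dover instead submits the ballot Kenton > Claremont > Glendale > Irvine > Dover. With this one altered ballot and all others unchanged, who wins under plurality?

Glendale

First-place totals with the altered ballot: Irvine 0, Claremont 0, Glendale 2, Kenton 1, Dover 0.
The winner is unchanged: still Glendale.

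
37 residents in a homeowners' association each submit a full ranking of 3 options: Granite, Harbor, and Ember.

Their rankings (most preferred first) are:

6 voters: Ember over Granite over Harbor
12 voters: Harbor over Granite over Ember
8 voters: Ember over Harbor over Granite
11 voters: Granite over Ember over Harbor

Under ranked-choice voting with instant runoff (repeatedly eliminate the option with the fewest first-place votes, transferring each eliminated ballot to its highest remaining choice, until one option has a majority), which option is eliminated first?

Granite

Round 1: Ember 14, Harbor 12, Granite 11. Granite has the fewest and is eliminated.
Round 2: Ember 25, Harbor 12. Ember has a majority.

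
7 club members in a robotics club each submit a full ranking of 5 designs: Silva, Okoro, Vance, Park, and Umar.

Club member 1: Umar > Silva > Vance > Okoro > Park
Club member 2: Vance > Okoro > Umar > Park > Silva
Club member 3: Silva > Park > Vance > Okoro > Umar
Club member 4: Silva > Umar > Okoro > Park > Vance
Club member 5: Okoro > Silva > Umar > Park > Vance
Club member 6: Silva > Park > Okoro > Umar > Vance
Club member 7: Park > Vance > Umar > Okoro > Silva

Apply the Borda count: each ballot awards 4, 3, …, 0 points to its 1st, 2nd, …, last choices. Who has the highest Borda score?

Silva

Borda scores:
  Silva: 3 + 0 + 4 + 4 + 3 + 4 + 0 = 18
  Okoro: 1 + 3 + 1 + 2 + 4 + 2 + 1 = 14
  Vance: 2 + 4 + 2 + 0 + 0 + 0 + 3 = 11
  Park: 0 + 1 + 3 + 1 + 1 + 3 + 4 = 13
  Umar: 4 + 2 + 0 + 3 + 2 + 1 + 2 = 14
Silva has the highest total.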